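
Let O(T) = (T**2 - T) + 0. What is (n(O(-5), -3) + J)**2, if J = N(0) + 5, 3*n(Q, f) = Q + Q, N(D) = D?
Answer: 625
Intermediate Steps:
O(T) = T**2 - T
n(Q, f) = 2*Q/3 (n(Q, f) = (Q + Q)/3 = (2*Q)/3 = 2*Q/3)
J = 5 (J = 0 + 5 = 5)
(n(O(-5), -3) + J)**2 = (2*(-5*(-1 - 5))/3 + 5)**2 = (2*(-5*(-6))/3 + 5)**2 = ((2/3)*30 + 5)**2 = (20 + 5)**2 = 25**2 = 625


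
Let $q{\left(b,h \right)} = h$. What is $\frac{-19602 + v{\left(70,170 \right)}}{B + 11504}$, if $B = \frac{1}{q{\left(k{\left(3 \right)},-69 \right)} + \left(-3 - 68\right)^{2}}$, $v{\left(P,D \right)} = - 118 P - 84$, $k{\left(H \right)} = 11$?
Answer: $- \frac{138947512}{57197889} \approx -2.4292$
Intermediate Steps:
$v{\left(P,D \right)} = -84 - 118 P$
$B = \frac{1}{4972}$ ($B = \frac{1}{-69 + \left(-3 - 68\right)^{2}} = \frac{1}{-69 + \left(-71\right)^{2}} = \frac{1}{-69 + 5041} = \frac{1}{4972} \approx 0.00020113$)
$\frac{-19602 + v{\left(70,170 \right)}}{B + 11504} = \frac{-19602 - 8344}{\frac{1}{4972} + 11504} = \frac{-19602 - 8344}{\frac{57197889}{4972}} = \left(-19602 - 8344\right) \frac{4972}{57197889} = \left(-27946\right) \frac{4972}{57197889} = - \frac{138947512}{57197889}$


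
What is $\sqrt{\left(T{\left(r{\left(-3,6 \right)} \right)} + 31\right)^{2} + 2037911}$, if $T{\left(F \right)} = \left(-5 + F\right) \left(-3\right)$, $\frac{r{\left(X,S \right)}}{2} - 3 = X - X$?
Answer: $\sqrt{2038695} \approx 1427.8$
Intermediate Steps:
$r{\left(X,S \right)} = 6$ ($r{\left(X,S \right)} = 6 + 2 \left(X - X\right) = 6 + 2 \cdot 0 = 6 + 0 = 6$)
$T{\left(F \right)} = 15 - 3 F$
$\sqrt{\left(T{\left(r{\left(-3,6 \right)} \right)} + 31\right)^{2} + 2037911} = \sqrt{\left(\left(15 - 18\right) + 31\right)^{2} + 2037911} = \sqrt{\left(-3 + 31\right)^{2} + 2037911} = \sqrt{28^{2} + 2037911} = \sqrt{784 + 2037911} = \sqrt{2038695}$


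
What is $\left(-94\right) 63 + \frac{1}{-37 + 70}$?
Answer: $- \frac{195425}{33} \approx -5922.0$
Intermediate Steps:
$\left(-94\right) 63 + \frac{1}{-37 + 70} = -5922 + \frac{1}{33} = - \frac{195425}{33}$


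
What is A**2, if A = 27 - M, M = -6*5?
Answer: 3249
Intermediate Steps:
M = -30
A = 57 (A = 27 - 1*(-30) = 27 + 30 = 57)
A**2 = 57**2 = 3249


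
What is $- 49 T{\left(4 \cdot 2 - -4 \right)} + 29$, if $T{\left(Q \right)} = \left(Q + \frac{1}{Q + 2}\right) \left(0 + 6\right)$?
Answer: $-3520$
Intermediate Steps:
$T{\left(Q \right)} = 6 Q + \frac{6}{2 + Q}$ ($T{\left(Q \right)} = \left(Q + \frac{1}{2 + Q}\right) 6 = 6 Q + \frac{6}{2 + Q}$)
$- 49 T{\left(4 \cdot 2 - -4 \right)} + 29 = - 49 \frac{6 \left(1 + \left(4 \cdot 2 - -4\right)^{2} + 2 \left(4 \cdot 2 - -4\right)\right)}{2 + \left(4 \cdot 2 - -4\right)} + 29 = - 49 \frac{6 \left(1 + \left(8 + 4\right)^{2} + 2 \left(8 + 4\right)\right)}{2 + \left(8 + 4\right)} + 29 = - 49 \frac{6 \left(1 + 12^{2} + 2 \cdot 12\right)}{2 + 12} + 29 = - 49 \frac{6 \left(1 + 144 + 24\right)}{14} + 29 = - 49 \cdot 6 \cdot \frac{1}{14} \cdot 169 + 29 = \left(-49\right) \frac{507}{7} + 29 = -3549 + 29 = -3520$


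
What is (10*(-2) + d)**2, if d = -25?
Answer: 2025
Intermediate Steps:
(10*(-2) + d)**2 = (10*(-2) - 25)**2 = (-20 - 25)**2 = (-45)**2 = 2025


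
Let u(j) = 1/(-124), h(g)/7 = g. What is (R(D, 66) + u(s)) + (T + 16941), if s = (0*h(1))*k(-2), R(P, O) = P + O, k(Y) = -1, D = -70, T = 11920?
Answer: 3578267/124 ≈ 28857.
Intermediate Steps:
h(g) = 7*g
R(P, O) = O + P
s = 0 (s = (0*(7*1))*(-1) = (0*7)*(-1) = 0*(-1) = 0)
u(j) = -1/124
(R(D, 66) + u(s)) + (T + 16941) = ((66 - 70) - 1/124) + (11920 + 16941) = (-4 - 1/124) + 28861 = -497/124 + 28861 = 3578267/124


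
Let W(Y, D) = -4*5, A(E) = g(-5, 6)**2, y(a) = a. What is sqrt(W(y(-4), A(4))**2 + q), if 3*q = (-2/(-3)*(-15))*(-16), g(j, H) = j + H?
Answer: 4*sqrt(255)/3 ≈ 21.292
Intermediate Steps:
g(j, H) = H + j
A(E) = 1 (A(E) = (6 - 5)**2 = 1**2 = 1)
W(Y, D) = -20
q = 160/3 (q = ((-2/(-3)*(-15))*(-16))/3 = ((-2*(-1/3)*(-15))*(-16))/3 = (((2/3)*(-15))*(-16))/3 = (-10*(-16))/3 = (1/3)*160 = 160/3 ≈ 53.333)
sqrt(W(y(-4), A(4))**2 + q) = sqrt((-20)**2 + 160/3) = sqrt(400 + 160/3) = sqrt(1360/3) = 4*sqrt(255)/3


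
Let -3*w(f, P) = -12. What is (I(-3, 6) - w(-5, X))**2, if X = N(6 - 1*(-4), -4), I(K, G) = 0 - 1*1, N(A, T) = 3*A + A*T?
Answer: 25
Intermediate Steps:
I(K, G) = -1 (I(K, G) = 0 - 1 = -1)
X = -10 (X = (6 - 1*(-4))*(3 - 4) = (6 + 4)*(-1) = 10*(-1) = -10)
w(f, P) = 4 (w(f, P) = -1/3*(-12) = 4)
(I(-3, 6) - w(-5, X))**2 = (-1 - 1*4)**2 = (-1 - 4)**2 = (-5)**2 = 25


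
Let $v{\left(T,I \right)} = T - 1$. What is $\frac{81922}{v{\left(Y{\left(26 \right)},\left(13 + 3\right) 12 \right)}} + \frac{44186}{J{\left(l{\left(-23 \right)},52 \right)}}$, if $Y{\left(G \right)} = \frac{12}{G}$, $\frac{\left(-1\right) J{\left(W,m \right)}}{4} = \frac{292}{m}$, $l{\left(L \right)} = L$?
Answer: $- \frac{157498419}{1022} \approx -1.5411 \cdot 10^{5}$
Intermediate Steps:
$J{\left(W,m \right)} = - \frac{1168}{m}$ ($J{\left(W,m \right)} = - 4 \frac{292}{m} = - \frac{1168}{m}$)
$v{\left(T,I \right)} = -1 + T$
$\frac{81922}{v{\left(Y{\left(26 \right)},\left(13 + 3\right) 12 \right)}} + \frac{44186}{J{\left(l{\left(-23 \right)},52 \right)}} = \frac{81922}{-1 + \frac{12}{26}} + \frac{44186}{\left(-1168\right) \frac{1}{52}} = \frac{81922}{-1 + 12 \cdot \frac{1}{26}} + \frac{44186}{\left(-1168\right) \frac{1}{52}} = \frac{81922}{-1 + \frac{6}{13}} + \frac{44186}{- \frac{292}{13}} = \frac{81922}{- \frac{7}{13}} + 44186 \left(- \frac{13}{292}\right) = 81922 \left(- \frac{13}{7}\right) - \frac{287209}{146} = - \frac{1064986}{7} - \frac{287209}{146} = - \frac{157498419}{1022}$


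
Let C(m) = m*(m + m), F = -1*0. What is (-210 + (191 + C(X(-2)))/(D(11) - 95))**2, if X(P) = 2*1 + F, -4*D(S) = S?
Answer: 6873404836/152881 ≈ 44959.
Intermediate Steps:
F = 0
D(S) = -S/4
X(P) = 2 (X(P) = 2*1 + 0 = 2 + 0 = 2)
C(m) = 2*m**2 (C(m) = m*(2*m) = 2*m**2)
(-210 + (191 + C(X(-2)))/(D(11) - 95))**2 = (-210 + (191 + 2*2**2)/(-1/4*11 - 95))**2 = (-210 + (191 + 2*4)/(-11/4 - 95))**2 = (-210 + (191 + 8)/(-391/4))**2 = (-210 + 199*(-4/391))**2 = (-210 - 796/391)**2 = (-82906/391)**2 = 6873404836/152881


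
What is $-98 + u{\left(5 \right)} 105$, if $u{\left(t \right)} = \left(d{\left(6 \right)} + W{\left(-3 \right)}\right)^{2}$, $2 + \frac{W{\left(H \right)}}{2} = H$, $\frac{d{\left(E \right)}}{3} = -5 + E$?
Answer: $5047$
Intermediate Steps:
$d{\left(E \right)} = -15 + 3 E$ ($d{\left(E \right)} = 3 \left(-5 + E\right) = -15 + 3 E$)
$W{\left(H \right)} = -4 + 2 H$
$u{\left(t \right)} = 49$ ($u{\left(t \right)} = \left(\left(-15 + 3 \cdot 6\right) + \left(-4 + 2 \left(-3\right)\right)\right)^{2} = \left(\left(-15 + 18\right) - 10\right)^{2} = \left(3 - 10\right)^{2} = \left(-7\right)^{2} = 49$)
$-98 + u{\left(5 \right)} 105 = -98 + 49 \cdot 105 = -98 + 5145 = 5047$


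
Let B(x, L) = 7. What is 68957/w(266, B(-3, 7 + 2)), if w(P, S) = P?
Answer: 9851/38 ≈ 259.24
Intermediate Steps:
68957/w(266, B(-3, 7 + 2)) = 68957/266 = 68957*(1/266) = 9851/38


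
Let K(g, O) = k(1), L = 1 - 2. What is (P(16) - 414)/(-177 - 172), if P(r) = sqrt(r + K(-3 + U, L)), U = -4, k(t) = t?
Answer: 414/349 - sqrt(17)/349 ≈ 1.1744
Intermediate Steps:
L = -1
K(g, O) = 1
P(r) = sqrt(1 + r) (P(r) = sqrt(r + 1) = sqrt(1 + r))
(P(16) - 414)/(-177 - 172) = (sqrt(1 + 16) - 414)/(-177 - 172) = (sqrt(17) - 414)/(-349) = (-414 + sqrt(17))*(-1/349) = 414/349 - sqrt(17)/349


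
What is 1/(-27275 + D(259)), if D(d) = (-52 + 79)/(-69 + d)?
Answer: -190/5182223 ≈ -3.6664e-5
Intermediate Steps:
D(d) = 27/(-69 + d)
1/(-27275 + D(259)) = 1/(-27275 + 27/(-69 + 259)) = 1/(-27275 + 27/190) = 1/(-5182223/190) = -190/5182223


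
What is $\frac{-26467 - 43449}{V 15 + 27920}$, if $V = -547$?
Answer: $- \frac{69916}{19715} \approx -3.5463$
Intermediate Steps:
$\frac{-26467 - 43449}{V 15 + 27920} = \frac{-26467 - 43449}{\left(-547\right) 15 + 27920} = - \frac{69916}{-8205 + 27920} = - \frac{69916}{19715}$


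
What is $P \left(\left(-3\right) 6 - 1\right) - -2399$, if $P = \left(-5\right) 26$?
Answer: $4869$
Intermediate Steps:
$P = -130$
$P \left(\left(-3\right) 6 - 1\right) - -2399 = - 130 \left(\left(-3\right) 6 - 1\right) - -2399 = - 130 \left(-18 - 1\right) + 2399 = \left(-130\right) \left(-19\right) + 2399 = 2470 + 2399 = 4869$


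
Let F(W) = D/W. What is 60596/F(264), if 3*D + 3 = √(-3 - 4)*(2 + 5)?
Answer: -409023 - 954387*I*√7 ≈ -4.0902e+5 - 2.5251e+6*I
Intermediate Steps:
D = -1 + 7*I*√7/3 (D = -1 + (√(-3 - 4)*(2 + 5))/3 = -1 + (√(-7)*7)/3 = -1 + ((I*√7)*7)/3 = -1 + (7*I*√7)/3 = -1 + 7*I*√7/3 ≈ -1.0 + 6.1734*I)
F(W) = (-1 + 7*I*√7/3)/W
60596/F(264) = 60596/(((⅓)*(-3 + 7*I*√7)/264)) = 60596/(((⅓)*(1/264)*(-3 + 7*I*√7))) = 60596/(-1/264 + 7*I*√7/792)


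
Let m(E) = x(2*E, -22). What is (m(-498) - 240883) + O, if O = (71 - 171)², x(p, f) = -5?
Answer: -230888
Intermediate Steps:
O = 10000 (O = (-100)² = 10000)
m(E) = -5
(m(-498) - 240883) + O = (-5 - 240883) + 10000 = -240888 + 10000 = -230888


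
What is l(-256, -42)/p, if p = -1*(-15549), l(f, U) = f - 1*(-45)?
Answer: -211/15549 ≈ -0.013570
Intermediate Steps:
l(f, U) = 45 + f (l(f, U) = f + 45 = 45 + f)
p = 15549
l(-256, -42)/p = (45 - 256)/15549 = -211*1/15549 = -211/15549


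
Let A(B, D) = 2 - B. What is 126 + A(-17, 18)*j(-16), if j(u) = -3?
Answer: 69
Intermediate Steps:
126 + A(-17, 18)*j(-16) = 126 + (2 - 1*(-17))*(-3) = 126 + (2 + 17)*(-3) = 126 + 19*(-3) = 126 - 57 = 69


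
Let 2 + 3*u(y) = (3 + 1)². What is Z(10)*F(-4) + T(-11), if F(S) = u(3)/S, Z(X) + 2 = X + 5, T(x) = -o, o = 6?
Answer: -127/6 ≈ -21.167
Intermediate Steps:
T(x) = -6 (T(x) = -1*6 = -6)
u(y) = 14/3 (u(y) = -⅔ + (3 + 1)²/3 = -⅔ + (⅓)*4² = -⅔ + (⅓)*16 = -⅔ + 16/3 = 14/3)
Z(X) = 3 + X (Z(X) = -2 + (X + 5) = -2 + (5 + X) = 3 + X)
F(S) = 14/(3*S)
Z(10)*F(-4) + T(-11) = (3 + 10)*((14/3)/(-4)) - 6 = 13*((14/3)*(-¼)) - 6 = 13*(-7/6) - 6 = -91/6 - 6 = -127/6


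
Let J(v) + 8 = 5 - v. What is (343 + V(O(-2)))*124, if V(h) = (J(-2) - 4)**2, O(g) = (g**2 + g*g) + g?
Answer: 45632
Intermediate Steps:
J(v) = -3 - v (J(v) = -8 + (5 - v) = -3 - v)
O(g) = g + 2*g**2 (O(g) = (g**2 + g**2) + g = 2*g**2 + g = g + 2*g**2)
V(h) = 25 (V(h) = ((-3 - 1*(-2)) - 4)**2 = ((-3 + 2) - 4)**2 = (-1 - 4)**2 = (-5)**2 = 25)
(343 + V(O(-2)))*124 = (343 + 25)*124 = 368*124 = 45632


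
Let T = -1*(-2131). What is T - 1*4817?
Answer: -2686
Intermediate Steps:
T = 2131
T - 1*4817 = 2131 - 1*4817 = 2131 - 4817 = -2686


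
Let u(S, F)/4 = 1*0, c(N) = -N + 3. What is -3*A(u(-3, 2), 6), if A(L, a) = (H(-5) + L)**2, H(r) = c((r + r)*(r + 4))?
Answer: -147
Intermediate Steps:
c(N) = 3 - N
H(r) = 3 - 2*r*(4 + r) (H(r) = 3 - (r + r)*(r + 4) = 3 - 2*r*(4 + r))
u(S, F) = 0 (u(S, F) = 4*(1*0) = 4*0 = 0)
A(L, a) = (-7 + L)**2 (A(L, a) = ((3 - 2*(-5)*(4 - 5)) + L)**2 = ((3 - 2*(-5)*(-1)) + L)**2 = ((3 - 10) + L)**2 = (-7 + L)**2)
-3*A(u(-3, 2), 6) = -3*(-7 + 0)**2 = -3*(-7)**2 = -3*49 = -147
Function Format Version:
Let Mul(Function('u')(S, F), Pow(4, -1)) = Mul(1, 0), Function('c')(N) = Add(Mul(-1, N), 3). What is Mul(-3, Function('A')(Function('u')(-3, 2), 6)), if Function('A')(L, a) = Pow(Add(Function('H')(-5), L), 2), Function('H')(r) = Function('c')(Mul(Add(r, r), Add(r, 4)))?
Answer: -147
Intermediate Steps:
Function('c')(N) = Add(3, Mul(-1, N))
Function('H')(r) = Add(3, Mul(-2, r, Add(4, r))) (Function('H')(r) = Add(3, Mul(-1, Mul(Add(r, r), Add(r, 4)))) = Add(3, Mul(-1, Mul(Mul(2, r), Add(4, r)))) = Add(3, Mul(-1, Mul(2, r, Add(4, r)))) = Add(3, Mul(-2, r, Add(4, r))))
Function('u')(S, F) = 0 (Function('u')(S, F) = Mul(4, Mul(1, 0)) = Mul(4, 0) = 0)
Function('A')(L, a) = Pow(Add(-7, L), 2) (Function('A')(L, a) = Pow(Add(Add(3, Mul(-2, -5, Add(4, -5))), L), 2) = Pow(Add(Add(3, Mul(-2, -5, -1)), L), 2) = Pow(Add(Add(3, -10), L), 2) = Pow(Add(-7, L), 2))
Mul(-3, Function('A')(Function('u')(-3, 2), 6)) = Mul(-3, Pow(Add(-7, 0), 2)) = Mul(-3, Pow(-7, 2)) = Mul(-3, 49) = -147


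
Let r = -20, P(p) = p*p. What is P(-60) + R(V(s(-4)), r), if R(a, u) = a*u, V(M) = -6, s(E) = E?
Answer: 3720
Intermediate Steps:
P(p) = p²
P(-60) + R(V(s(-4)), r) = (-60)² - 6*(-20) = 3600 + 120 = 3720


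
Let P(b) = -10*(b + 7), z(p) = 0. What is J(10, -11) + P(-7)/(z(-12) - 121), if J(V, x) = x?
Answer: -11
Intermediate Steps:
P(b) = -70 - 10*b (P(b) = -10*(7 + b) = -70 - 10*b)
J(10, -11) + P(-7)/(z(-12) - 121) = -11 + (-70 - 10*(-7))/(0 - 121) = -11 + (-70 + 70)/(-121) = -11 - 1/121*0 = -11 + 0 = -11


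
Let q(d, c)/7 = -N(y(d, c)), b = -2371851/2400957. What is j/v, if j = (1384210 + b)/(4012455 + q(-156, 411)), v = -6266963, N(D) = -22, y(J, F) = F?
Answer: -369269590791/6708506520461710991 ≈ -5.5045e-8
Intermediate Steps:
b = -263539/266773 (b = -2371851*1/2400957 = -263539/266773 ≈ -0.98788)
q(d, c) = 154 (q(d, c) = 7*(-1*(-22)) = 7*22 = 154)
j = 369269590791/1070455740757 (j = (1384210 - 263539/266773)/(4012455 + 154) = (369269590791/266773)/4012609 = (369269590791/266773)*(1/4012609) = 369269590791/1070455740757 ≈ 0.34496)
j/v = (369269590791/1070455740757)/(-6266963) = (369269590791/1070455740757)*(-1/6266963) = -369269590791/6708506520461710991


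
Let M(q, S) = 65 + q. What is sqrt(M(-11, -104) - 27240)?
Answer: I*sqrt(27186) ≈ 164.88*I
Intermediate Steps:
sqrt(M(-11, -104) - 27240) = sqrt((65 - 11) - 27240) = sqrt(54 - 27240) = sqrt(-27186) = I*sqrt(27186)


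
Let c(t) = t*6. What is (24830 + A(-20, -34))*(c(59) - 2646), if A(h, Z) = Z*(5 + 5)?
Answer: -56131080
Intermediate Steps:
c(t) = 6*t
A(h, Z) = 10*Z (A(h, Z) = Z*10 = 10*Z)
(24830 + A(-20, -34))*(c(59) - 2646) = (24830 + 10*(-34))*(6*59 - 2646) = (24830 - 340)*(354 - 2646) = 24490*(-2292) = -56131080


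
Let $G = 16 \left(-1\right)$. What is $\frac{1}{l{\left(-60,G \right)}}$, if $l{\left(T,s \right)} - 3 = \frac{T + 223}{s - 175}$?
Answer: $\frac{191}{410} \approx 0.46585$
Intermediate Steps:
$G = -16$
$l{\left(T,s \right)} = 3 + \frac{223 + T}{-175 + s}$ ($l{\left(T,s \right)} = 3 + \frac{T + 223}{s - 175} = 3 + \frac{223 + T}{-175 + s}$)
$\frac{1}{l{\left(-60,G \right)}} = \frac{1}{\frac{1}{-175 - 16} \left(-302 - 60 + 3 \left(-16\right)\right)} = \frac{1}{\frac{1}{-191} \left(-302 - 60 - 48\right)} = \frac{1}{\left(- \frac{1}{191}\right) \left(-410\right)} = \frac{1}{\frac{410}{191}} = \frac{191}{410}$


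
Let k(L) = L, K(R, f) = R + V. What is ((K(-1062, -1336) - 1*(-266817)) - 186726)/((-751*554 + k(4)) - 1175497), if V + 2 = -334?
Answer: -78693/1591547 ≈ -0.049444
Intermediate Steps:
V = -336 (V = -2 - 334 = -336)
K(R, f) = -336 + R (K(R, f) = R - 336 = -336 + R)
((K(-1062, -1336) - 1*(-266817)) - 186726)/((-751*554 + k(4)) - 1175497) = (((-336 - 1062) - 1*(-266817)) - 186726)/((-751*554 + 4) - 1175497) = ((-1398 + 266817) - 186726)/((-416054 + 4) - 1175497) = (265419 - 186726)/(-416050 - 1175497) = 78693/(-1591547) = 78693*(-1/1591547) = -78693/1591547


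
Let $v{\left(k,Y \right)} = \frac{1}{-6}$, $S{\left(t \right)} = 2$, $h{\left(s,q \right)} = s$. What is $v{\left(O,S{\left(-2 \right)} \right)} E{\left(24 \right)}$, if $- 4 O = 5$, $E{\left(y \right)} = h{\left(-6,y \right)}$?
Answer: $1$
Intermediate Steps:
$E{\left(y \right)} = -6$
$O = - \frac{5}{4}$ ($O = \left(- \frac{1}{4}\right) 5 = - \frac{5}{4} \approx -1.25$)
$v{\left(k,Y \right)} = - \frac{1}{6}$
$v{\left(O,S{\left(-2 \right)} \right)} E{\left(24 \right)} = \left(- \frac{1}{6}\right) \left(-6\right) = 1$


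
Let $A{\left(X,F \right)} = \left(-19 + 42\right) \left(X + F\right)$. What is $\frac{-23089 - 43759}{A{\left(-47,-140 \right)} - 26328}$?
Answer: $\frac{66848}{30629} \approx 2.1825$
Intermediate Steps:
$A{\left(X,F \right)} = 23 F + 23 X$ ($A{\left(X,F \right)} = 23 \left(F + X\right) = 23 F + 23 X$)
$\frac{-23089 - 43759}{A{\left(-47,-140 \right)} - 26328} = \frac{-23089 - 43759}{\left(23 \left(-140\right) + 23 \left(-47\right)\right) - 26328} = - \frac{66848}{\left(-3220 - 1081\right) - 26328} = - \frac{66848}{-4301 - 26328} = - \frac{66848}{-30629} = \left(-66848\right) \left(- \frac{1}{30629}\right) = \frac{66848}{30629}$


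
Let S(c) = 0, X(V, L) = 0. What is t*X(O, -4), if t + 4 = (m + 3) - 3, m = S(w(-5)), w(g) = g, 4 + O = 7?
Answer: 0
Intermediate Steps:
O = 3 (O = -4 + 7 = 3)
m = 0
t = -4 (t = -4 + ((0 + 3) - 3) = -4 + (3 - 3) = -4 + 0 = -4)
t*X(O, -4) = -4*0 = 0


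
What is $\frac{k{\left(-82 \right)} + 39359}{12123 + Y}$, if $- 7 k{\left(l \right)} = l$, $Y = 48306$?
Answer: $\frac{91865}{141001} \approx 0.65152$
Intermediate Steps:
$k{\left(l \right)} = - \frac{l}{7}$
$\frac{k{\left(-82 \right)} + 39359}{12123 + Y} = \frac{\left(- \frac{1}{7}\right) \left(-82\right) + 39359}{12123 + 48306} = \frac{\frac{82}{7} + 39359}{60429} = \frac{275595}{7} \cdot \frac{1}{60429} = \frac{91865}{141001}$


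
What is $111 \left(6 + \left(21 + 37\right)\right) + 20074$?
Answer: $27178$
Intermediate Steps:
$111 \left(6 + \left(21 + 37\right)\right) + 20074 = 111 \left(6 + 58\right) + 20074 = 111 \cdot 64 + 20074 = 7104 + 20074 = 27178$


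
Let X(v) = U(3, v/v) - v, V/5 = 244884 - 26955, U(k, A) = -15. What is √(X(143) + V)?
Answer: √1089487 ≈ 1043.8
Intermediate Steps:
V = 1089645 (V = 5*(244884 - 26955) = 5*217929 = 1089645)
X(v) = -15 - v
√(X(143) + V) = √((-15 - 1*143) + 1089645) = √((-15 - 143) + 1089645) = √(-158 + 1089645) = √1089487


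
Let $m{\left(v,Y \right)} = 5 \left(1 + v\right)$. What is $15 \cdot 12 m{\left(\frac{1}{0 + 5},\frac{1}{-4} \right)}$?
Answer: $1080$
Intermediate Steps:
$m{\left(v,Y \right)} = 5 + 5 v$
$15 \cdot 12 m{\left(\frac{1}{0 + 5},\frac{1}{-4} \right)} = 15 \cdot 12 \left(5 + \frac{5}{0 + 5}\right) = 180 \left(5 + \frac{5}{5}\right) = 180 \left(5 + 5 \cdot \frac{1}{5}\right) = 180 \left(5 + 1\right) = 180 \cdot 6 = 1080$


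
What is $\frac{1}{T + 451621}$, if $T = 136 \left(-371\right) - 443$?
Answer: $\frac{1}{400722} \approx 2.4955 \cdot 10^{-6}$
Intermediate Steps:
$T = -50899$ ($T = -50456 - 443 = -50899$)
$\frac{1}{T + 451621} = \frac{1}{-50899 + 451621} = \frac{1}{400722}$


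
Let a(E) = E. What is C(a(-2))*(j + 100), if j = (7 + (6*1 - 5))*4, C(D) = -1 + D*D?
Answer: 396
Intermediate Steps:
C(D) = -1 + D**2
j = 32 (j = (7 + (6 - 5))*4 = (7 + 1)*4 = 8*4 = 32)
C(a(-2))*(j + 100) = (-1 + (-2)**2)*(32 + 100) = (-1 + 4)*132 = 3*132 = 396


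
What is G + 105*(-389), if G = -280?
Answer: -41125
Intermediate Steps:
G + 105*(-389) = -280 + 105*(-389) = -280 - 40845 = -41125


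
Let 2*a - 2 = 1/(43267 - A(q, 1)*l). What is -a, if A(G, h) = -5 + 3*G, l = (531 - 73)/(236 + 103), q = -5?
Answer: -29353685/29353346 ≈ -1.0000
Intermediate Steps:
l = 458/339 ≈ 1.3510
a = 29353685/29353346 (a = 1 + 1/(2*(43267 - (-5 + 3*(-5))*458/339)) = 1 + 1/(2*(43267 - (-5 - 15)*458/339)) = 1 + 1/(2*(43267 - (-20)*458/339)) = 1 + 1/(2*(43267 - 1*(-9160/339))) = 1 + 1/(2*(43267 + 9160/339)) = 1 + 1/(2*(14676673/339)) = 1 + (1/2)*(339/14676673) = 1 + 339/29353346 = 29353685/29353346 ≈ 1.0000)
-a = -1*29353685/29353346 = -29353685/29353346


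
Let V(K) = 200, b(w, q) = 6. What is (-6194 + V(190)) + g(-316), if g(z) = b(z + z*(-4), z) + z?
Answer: -6304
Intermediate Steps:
g(z) = 6 + z
(-6194 + V(190)) + g(-316) = (-6194 + 200) + (6 - 316) = -5994 - 310 = -6304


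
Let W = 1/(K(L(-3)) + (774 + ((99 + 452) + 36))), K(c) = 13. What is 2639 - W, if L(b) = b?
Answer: 3625985/1374 ≈ 2639.0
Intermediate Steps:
W = 1/1374 (W = 1/(13 + (774 + ((99 + 452) + 36))) = 1/(13 + (774 + (551 + 36))) = 1/(13 + (774 + 587)) = 1/(13 + 1361) = 1/1374 ≈ 0.00072780)
2639 - W = 2639 - 1*1/1374 = 2639 - 1/1374 = 3625985/1374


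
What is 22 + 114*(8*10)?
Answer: 9142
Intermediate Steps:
22 + 114*(8*10) = 22 + 114*80 = 22 + 9120 = 9142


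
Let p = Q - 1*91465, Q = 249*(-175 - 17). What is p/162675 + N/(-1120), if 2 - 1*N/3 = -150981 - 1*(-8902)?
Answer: -13899013157/36439200 ≈ -381.43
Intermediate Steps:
Q = -47808 (Q = 249*(-192) = -47808)
N = 426243 (N = 6 - 3*(-150981 - 1*(-8902)) = 6 - 3*(-150981 + 8902) = 6 - 3*(-142079) = 6 + 426237 = 426243)
p = -139273 (p = -47808 - 1*91465 = -47808 - 91465 = -139273)
p/162675 + N/(-1120) = -139273/162675 + 426243/(-1120) = -139273*1/162675 + 426243*(-1/1120) = -139273/162675 - 426243/1120 = -13899013157/36439200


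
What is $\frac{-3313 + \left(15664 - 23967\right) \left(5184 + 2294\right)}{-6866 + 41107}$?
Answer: $- \frac{62093147}{34241} \approx -1813.4$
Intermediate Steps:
$\frac{-3313 + \left(15664 - 23967\right) \left(5184 + 2294\right)}{-6866 + 41107} = \frac{-3313 - 62089834}{34241} = \left(-3313 - 62089834\right) \frac{1}{34241} = \left(-62093147\right) \frac{1}{34241} = - \frac{62093147}{34241}$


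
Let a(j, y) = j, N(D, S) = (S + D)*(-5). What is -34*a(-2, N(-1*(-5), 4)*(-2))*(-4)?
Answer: -272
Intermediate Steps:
N(D, S) = -5*D - 5*S (N(D, S) = (D + S)*(-5) = -5*D - 5*S)
-34*a(-2, N(-1*(-5), 4)*(-2))*(-4) = -34*(-2)*(-4) = 68*(-4) = -272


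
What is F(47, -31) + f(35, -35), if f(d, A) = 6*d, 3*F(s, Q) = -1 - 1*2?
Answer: 209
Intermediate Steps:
F(s, Q) = -1 (F(s, Q) = (-1 - 1*2)/3 = (-1 - 2)/3 = (⅓)*(-3) = -1)
F(47, -31) + f(35, -35) = -1 + 6*35 = -1 + 210 = 209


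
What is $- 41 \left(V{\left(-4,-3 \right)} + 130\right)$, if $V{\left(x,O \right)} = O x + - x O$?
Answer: $-5330$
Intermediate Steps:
$V{\left(x,O \right)} = 0$ ($V{\left(x,O \right)} = O x - O x = 0$)
$- 41 \left(V{\left(-4,-3 \right)} + 130\right) = - 41 \left(0 + 130\right) = \left(-41\right) 130 = -5330$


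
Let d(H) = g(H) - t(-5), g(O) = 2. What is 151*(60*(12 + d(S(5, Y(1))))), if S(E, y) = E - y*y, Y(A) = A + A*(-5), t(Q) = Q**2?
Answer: -99660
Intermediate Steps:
Y(A) = -4*A (Y(A) = A - 5*A = -4*A)
S(E, y) = E - y**2
d(H) = -23 (d(H) = 2 - 1*(-5)**2 = 2 - 1*25 = 2 - 25 = -23)
151*(60*(12 + d(S(5, Y(1))))) = 151*(60*(12 - 23)) = 151*(60*(-11)) = 151*(-660) = -99660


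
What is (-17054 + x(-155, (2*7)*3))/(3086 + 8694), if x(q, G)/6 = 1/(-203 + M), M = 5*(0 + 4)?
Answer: -260074/179645 ≈ -1.4477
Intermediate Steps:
M = 20 (M = 5*4 = 20)
x(q, G) = -2/61 (x(q, G) = 6/(-203 + 20) = 6/(-183) = 6*(-1/183) = -2/61)
(-17054 + x(-155, (2*7)*3))/(3086 + 8694) = (-17054 - 2/61)/(3086 + 8694) = -1040296/61/11780 = -1040296/61*1/11780 = -260074/179645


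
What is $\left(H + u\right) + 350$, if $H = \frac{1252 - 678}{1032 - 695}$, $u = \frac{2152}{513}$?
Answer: $\frac{61528036}{172881} \approx 355.9$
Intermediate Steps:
$u = \frac{2152}{513}$ ($u = 2152 \cdot \frac{1}{513} = \frac{2152}{513} \approx 4.1949$)
$H = \frac{574}{337} \approx 1.7033$
$\left(H + u\right) + 350 = \left(\frac{574}{337} + \frac{2152}{513}\right) + 350 = \frac{1019686}{172881} + 350 = \frac{61528036}{172881}$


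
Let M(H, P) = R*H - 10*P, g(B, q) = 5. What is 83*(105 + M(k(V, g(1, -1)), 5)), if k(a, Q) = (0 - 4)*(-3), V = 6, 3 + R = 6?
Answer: 7553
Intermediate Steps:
R = 3 (R = -3 + 6 = 3)
k(a, Q) = 12 (k(a, Q) = -4*(-3) = 12)
M(H, P) = -10*P + 3*H (M(H, P) = 3*H - 10*P = -10*P + 3*H)
83*(105 + M(k(V, g(1, -1)), 5)) = 83*(105 + (-10*5 + 3*12)) = 83*(105 + (-50 + 36)) = 83*(105 - 14) = 83*91 = 7553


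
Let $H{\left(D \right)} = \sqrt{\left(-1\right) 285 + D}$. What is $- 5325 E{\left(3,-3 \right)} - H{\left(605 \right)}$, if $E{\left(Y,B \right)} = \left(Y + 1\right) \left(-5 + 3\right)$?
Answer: $42600 - 8 \sqrt{5} \approx 42582.0$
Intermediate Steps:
$E{\left(Y,B \right)} = -2 - 2 Y$ ($E{\left(Y,B \right)} = \left(1 + Y\right) \left(-2\right) = -2 - 2 Y$)
$H{\left(D \right)} = \sqrt{-285 + D}$
$- 5325 E{\left(3,-3 \right)} - H{\left(605 \right)} = - 5325 \left(-2 - 6\right) - \sqrt{-285 + 605} = - 5325 \left(-2 - 6\right) - \sqrt{320} = \left(-5325\right) \left(-8\right) - 8 \sqrt{5} = 42600 - 8 \sqrt{5}$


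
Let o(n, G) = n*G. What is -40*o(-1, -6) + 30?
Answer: -210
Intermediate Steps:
o(n, G) = G*n
-40*o(-1, -6) + 30 = -(-240)*(-1) + 30 = -40*6 + 30 = -240 + 30 = -210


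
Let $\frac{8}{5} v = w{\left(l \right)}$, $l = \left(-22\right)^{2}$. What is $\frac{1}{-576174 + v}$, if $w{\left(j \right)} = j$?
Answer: $- \frac{2}{1151743} \approx -1.7365 \cdot 10^{-6}$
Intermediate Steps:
$l = 484$
$v = \frac{605}{2}$ ($v = \frac{5}{8} \cdot 484 = \frac{605}{2} \approx 302.5$)
$\frac{1}{-576174 + v} = \frac{1}{-576174 + \frac{605}{2}} = \frac{1}{- \frac{1151743}{2}} = - \frac{2}{1151743}$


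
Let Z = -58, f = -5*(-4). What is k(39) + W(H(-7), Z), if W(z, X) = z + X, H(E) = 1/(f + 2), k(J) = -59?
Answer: -2573/22 ≈ -116.95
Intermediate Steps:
f = 20
H(E) = 1/22 (H(E) = 1/(20 + 2) = 1/22)
W(z, X) = X + z
k(39) + W(H(-7), Z) = -59 + (-58 + 1/22) = -59 - 1275/22 = -2573/22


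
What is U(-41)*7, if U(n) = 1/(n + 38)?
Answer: -7/3 ≈ -2.3333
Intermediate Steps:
U(n) = 1/(38 + n)
U(-41)*7 = 7/(38 - 41) = 7/(-3) = -1/3*7 = -7/3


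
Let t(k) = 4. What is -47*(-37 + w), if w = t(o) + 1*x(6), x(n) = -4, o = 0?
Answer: 1739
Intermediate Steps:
w = 0 (w = 4 + 1*(-4) = 4 - 4 = 0)
-47*(-37 + w) = -47*(-37 + 0) = -47*(-37) = 1739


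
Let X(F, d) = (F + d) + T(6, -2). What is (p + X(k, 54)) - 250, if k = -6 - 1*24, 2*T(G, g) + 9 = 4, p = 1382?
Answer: 2307/2 ≈ 1153.5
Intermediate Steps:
T(G, g) = -5/2 (T(G, g) = -9/2 + (½)*4 = -9/2 + 2 = -5/2)
k = -30 (k = -6 - 24 = -30)
X(F, d) = -5/2 + F + d (X(F, d) = (F + d) - 5/2 = -5/2 + F + d)
(p + X(k, 54)) - 250 = (1382 + (-5/2 - 30 + 54)) - 250 = (1382 + 43/2) - 250 = 2807/2 - 250 = 2307/2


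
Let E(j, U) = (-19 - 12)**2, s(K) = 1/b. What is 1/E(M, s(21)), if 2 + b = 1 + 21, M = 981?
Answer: 1/961 ≈ 0.0010406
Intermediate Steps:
b = 20 (b = -2 + (1 + 21) = -2 + 22 = 20)
s(K) = 1/20
E(j, U) = 961 (E(j, U) = (-31)**2 = 961)
1/E(M, s(21)) = 1/961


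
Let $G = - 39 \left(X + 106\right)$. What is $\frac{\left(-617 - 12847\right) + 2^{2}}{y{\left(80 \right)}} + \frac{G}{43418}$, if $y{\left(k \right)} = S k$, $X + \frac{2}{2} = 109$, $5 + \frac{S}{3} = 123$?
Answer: $- \frac{20519125}{30739944} \approx -0.66751$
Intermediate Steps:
$S = 354$ ($S = -15 + 3 \cdot 123 = -15 + 369 = 354$)
$X = 108$ ($X = -1 + 109 = 108$)
$G = -8346$ ($G = - 39 \left(108 + 106\right) = \left(-39\right) 214 = -8346$)
$y{\left(k \right)} = 354 k$
$\frac{\left(-617 - 12847\right) + 2^{2}}{y{\left(80 \right)}} + \frac{G}{43418} = \frac{\left(-617 - 12847\right) + 2^{2}}{354 \cdot 80} - \frac{8346}{43418} = \frac{-13464 + 4}{28320} - \frac{4173}{21709} = \left(-13460\right) \frac{1}{28320} - \frac{4173}{21709} = - \frac{673}{1416} - \frac{4173}{21709} = - \frac{20519125}{30739944}$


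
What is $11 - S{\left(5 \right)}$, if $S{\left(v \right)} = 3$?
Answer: $8$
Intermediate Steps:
$11 - S{\left(5 \right)} = 11 - 3 = 8$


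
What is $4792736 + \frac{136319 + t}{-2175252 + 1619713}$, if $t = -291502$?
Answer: $\frac{2662551919887}{555539} \approx 4.7927 \cdot 10^{6}$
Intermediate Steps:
$4792736 + \frac{136319 + t}{-2175252 + 1619713} = 4792736 + \frac{136319 - 291502}{-2175252 + 1619713} = 4792736 - \frac{155183}{-555539} = 4792736 - - \frac{155183}{555539} = 4792736 + \frac{155183}{555539} = \frac{2662551919887}{555539}$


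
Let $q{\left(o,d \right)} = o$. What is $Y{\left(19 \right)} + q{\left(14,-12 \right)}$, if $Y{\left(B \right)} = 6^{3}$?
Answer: $230$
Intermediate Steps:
$Y{\left(B \right)} = 216$
$Y{\left(19 \right)} + q{\left(14,-12 \right)} = 216 + 14 = 230$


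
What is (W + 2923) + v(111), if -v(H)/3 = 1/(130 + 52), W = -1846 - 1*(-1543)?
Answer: 476837/182 ≈ 2620.0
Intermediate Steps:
W = -303 (W = -1846 + 1543 = -303)
v(H) = -3/182 (v(H) = -3/(130 + 52) = -3/182)
(W + 2923) + v(111) = (-303 + 2923) - 3/182 = 2620 - 3/182 = 476837/182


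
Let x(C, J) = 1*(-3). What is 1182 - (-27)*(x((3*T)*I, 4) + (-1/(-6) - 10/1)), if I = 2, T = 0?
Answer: 1671/2 ≈ 835.50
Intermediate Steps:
x(C, J) = -3
1182 - (-27)*(x((3*T)*I, 4) + (-1/(-6) - 10/1)) = 1182 - (-27)*(-3 + (-1/(-6) - 10/1)) = 1182 - (-27)*(-3 + (-1*(-1/6) - 10*1)) = 1182 - (-27)*(-3 + (1/6 - 10)) = 1182 - (-27)*(-3 - 59/6) = 1182 - (-27)*(-77)/6 = 1182 - 1*693/2 = 1182 - 693/2 = 1671/2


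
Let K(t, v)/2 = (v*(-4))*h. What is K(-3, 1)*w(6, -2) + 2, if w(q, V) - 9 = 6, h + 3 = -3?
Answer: 722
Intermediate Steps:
h = -6 (h = -3 - 3 = -6)
w(q, V) = 15 (w(q, V) = 9 + 6 = 15)
K(t, v) = 48*v (K(t, v) = 2*((v*(-4))*(-6)) = 2*(-4*v*(-6)) = 2*(24*v) = 48*v)
K(-3, 1)*w(6, -2) + 2 = (48*1)*15 + 2 = 48*15 + 2 = 720 + 2 = 722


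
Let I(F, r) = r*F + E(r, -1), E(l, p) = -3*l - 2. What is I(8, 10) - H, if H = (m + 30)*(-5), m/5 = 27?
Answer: 873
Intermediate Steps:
m = 135 (m = 5*27 = 135)
E(l, p) = -2 - 3*l
I(F, r) = -2 - 3*r + F*r (I(F, r) = r*F + (-2 - 3*r) = F*r + (-2 - 3*r) = -2 - 3*r + F*r)
H = -825 (H = (135 + 30)*(-5) = 165*(-5) = -825)
I(8, 10) - H = (-2 - 3*10 + 8*10) - 1*(-825) = (-2 - 30 + 80) + 825 = 48 + 825 = 873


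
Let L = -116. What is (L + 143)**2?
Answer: 729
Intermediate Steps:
(L + 143)**2 = (-116 + 143)**2 = 27**2 = 729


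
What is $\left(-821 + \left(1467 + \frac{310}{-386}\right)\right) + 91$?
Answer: $\frac{142086}{193} \approx 736.2$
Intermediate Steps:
$\left(-821 + \left(1467 + \frac{310}{-386}\right)\right) + 91 = \left(-821 + \left(1467 + 310 \left(- \frac{1}{386}\right)\right)\right) + 91 = \left(-821 + \left(1467 - \frac{155}{193}\right)\right) + 91 = \left(-821 + \frac{282976}{193}\right) + 91 = \frac{124523}{193} + 91 = \frac{142086}{193}$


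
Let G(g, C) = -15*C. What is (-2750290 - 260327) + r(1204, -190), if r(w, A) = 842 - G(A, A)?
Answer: -3012625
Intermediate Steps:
r(w, A) = 842 + 15*A (r(w, A) = 842 - (-15)*A = 842 + 15*A)
(-2750290 - 260327) + r(1204, -190) = (-2750290 - 260327) + (842 + 15*(-190)) = -3010617 + (842 - 2850) = -3010617 - 2008 = -3012625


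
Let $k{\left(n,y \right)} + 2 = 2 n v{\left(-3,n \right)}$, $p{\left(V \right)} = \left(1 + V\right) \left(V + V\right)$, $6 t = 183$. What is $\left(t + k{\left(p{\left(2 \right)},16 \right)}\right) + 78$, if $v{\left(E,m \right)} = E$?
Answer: $\frac{69}{2} \approx 34.5$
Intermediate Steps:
$t = \frac{61}{2}$ ($t = \frac{1}{6} \cdot 183 = \frac{61}{2} \approx 30.5$)
$p{\left(V \right)} = 2 V \left(1 + V\right)$ ($p{\left(V \right)} = \left(1 + V\right) 2 V = 2 V \left(1 + V\right)$)
$k{\left(n,y \right)} = -2 - 6 n$ ($k{\left(n,y \right)} = -2 + 2 n \left(-3\right) = -2 - 6 n$)
$\left(t + k{\left(p{\left(2 \right)},16 \right)}\right) + 78 = \left(\frac{61}{2} - \left(2 + 6 \cdot 2 \cdot 2 \left(1 + 2\right)\right)\right) + 78 = \left(\frac{61}{2} - \left(2 + 6 \cdot 2 \cdot 2 \cdot 3\right)\right) + 78 = \left(\frac{61}{2} - 74\right) + 78 = - \frac{87}{2} + 78 = \frac{69}{2}$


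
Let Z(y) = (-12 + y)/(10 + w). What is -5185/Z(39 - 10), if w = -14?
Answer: 1220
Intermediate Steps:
Z(y) = 3 - y/4 (Z(y) = (-12 + y)/(10 - 14) = (-12 + y)/(-4) = (-12 + y)*(-¼) = 3 - y/4)
-5185/Z(39 - 10) = -5185/(3 - (39 - 10)/4) = -5185/(3 - ¼*29) = -5185/(3 - 29/4) = -5185/(-17/4) = -5185*(-4/17) = 1220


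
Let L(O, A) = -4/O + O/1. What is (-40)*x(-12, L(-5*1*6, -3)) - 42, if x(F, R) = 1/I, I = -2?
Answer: -22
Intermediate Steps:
L(O, A) = O - 4/O (L(O, A) = -4/O + O*1 = -4/O + O = O - 4/O)
x(F, R) = -1/2 (x(F, R) = 1/(-2) = -1/2)
(-40)*x(-12, L(-5*1*6, -3)) - 42 = -40*(-1/2) - 42 = 20 - 42 = -22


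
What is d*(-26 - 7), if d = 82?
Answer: -2706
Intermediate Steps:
d*(-26 - 7) = 82*(-26 - 7) = 82*(-33) = -2706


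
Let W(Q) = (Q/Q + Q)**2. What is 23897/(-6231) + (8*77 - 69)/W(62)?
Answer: -30479612/8243613 ≈ -3.6974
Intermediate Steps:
W(Q) = (1 + Q)**2
23897/(-6231) + (8*77 - 69)/W(62) = 23897/(-6231) + (8*77 - 69)/((1 + 62)**2) = 23897*(-1/6231) + (616 - 69)/(63**2) = -23897/6231 + 547/3969 = -30479612/8243613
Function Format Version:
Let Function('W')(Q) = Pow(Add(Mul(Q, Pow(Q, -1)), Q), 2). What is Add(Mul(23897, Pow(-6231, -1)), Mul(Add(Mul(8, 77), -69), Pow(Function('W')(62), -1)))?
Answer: Rational(-30479612, 8243613) ≈ -3.6974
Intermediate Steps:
Function('W')(Q) = Pow(Add(1, Q), 2)
Add(Mul(23897, Pow(-6231, -1)), Mul(Add(Mul(8, 77), -69), Pow(Function('W')(62), -1))) = Add(Mul(23897, Pow(-6231, -1)), Mul(Add(Mul(8, 77), -69), Pow(Pow(Add(1, 62), 2), -1))) = Add(Mul(23897, Rational(-1, 6231)), Mul(Add(616, -69), Pow(Pow(63, 2), -1))) = Add(Rational(-23897, 6231), Mul(547, Pow(3969, -1))) = Add(Rational(-23897, 6231), Mul(547, Rational(1, 3969))) = Add(Rational(-23897, 6231), Rational(547, 3969)) = Rational(-30479612, 8243613)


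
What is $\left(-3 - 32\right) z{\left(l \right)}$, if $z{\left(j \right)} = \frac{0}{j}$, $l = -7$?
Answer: $0$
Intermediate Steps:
$z{\left(j \right)} = 0$
$\left(-3 - 32\right) z{\left(l \right)} = \left(-3 - 32\right) 0 = \left(-35\right) 0 = 0$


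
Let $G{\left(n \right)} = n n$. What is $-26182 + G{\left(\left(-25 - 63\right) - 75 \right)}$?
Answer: $387$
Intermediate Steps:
$G{\left(n \right)} = n^{2}$
$-26182 + G{\left(\left(-25 - 63\right) - 75 \right)} = -26182 + \left(\left(-25 - 63\right) - 75\right)^{2} = -26182 + \left(-88 - 75\right)^{2} = -26182 + \left(-163\right)^{2} = -26182 + 26569 = 387$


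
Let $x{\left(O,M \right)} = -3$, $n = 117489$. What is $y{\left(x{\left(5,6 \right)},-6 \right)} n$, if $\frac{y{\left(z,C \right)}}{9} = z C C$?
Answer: $-114199308$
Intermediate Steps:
$y{\left(z,C \right)} = 9 z C^{2}$ ($y{\left(z,C \right)} = 9 z C C = 9 C z C = 9 z C^{2}$)
$y{\left(x{\left(5,6 \right)},-6 \right)} n = 9 \left(-3\right) \left(-6\right)^{2} \cdot 117489 = 9 \left(-3\right) 36 \cdot 117489 = \left(-972\right) 117489 = -114199308$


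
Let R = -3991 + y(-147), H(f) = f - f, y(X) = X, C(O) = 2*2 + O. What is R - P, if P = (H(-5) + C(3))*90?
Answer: -4768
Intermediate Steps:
C(O) = 4 + O
H(f) = 0
P = 630 (P = (0 + (4 + 3))*90 = (0 + 7)*90 = 7*90 = 630)
R = -4138 (R = -3991 - 147 = -4138)
R - P = -4138 - 1*630 = -4138 - 630 = -4768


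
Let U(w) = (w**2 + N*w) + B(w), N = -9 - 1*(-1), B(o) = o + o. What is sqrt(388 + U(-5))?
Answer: sqrt(443) ≈ 21.048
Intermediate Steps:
B(o) = 2*o
N = -8 (N = -9 + 1 = -8)
U(w) = w**2 - 6*w (U(w) = (w**2 - 8*w) + 2*w = w**2 - 6*w)
sqrt(388 + U(-5)) = sqrt(388 - 5*(-6 - 5)) = sqrt(388 - 5*(-11)) = sqrt(388 + 55) = sqrt(443)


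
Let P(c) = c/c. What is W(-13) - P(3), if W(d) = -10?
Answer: -11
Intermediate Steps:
P(c) = 1
W(-13) - P(3) = -10 - 1*1 = -10 - 1 = -11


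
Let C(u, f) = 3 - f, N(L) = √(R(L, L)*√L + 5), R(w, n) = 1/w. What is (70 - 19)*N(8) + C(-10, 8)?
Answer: -5 + 51*√(20 + √2)/2 ≈ 113.00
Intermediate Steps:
N(L) = √(5 + L^(-½)) (N(L) = √(√L/L + 5) = √(L^(-½) + 5) = √(5 + L^(-½)))
(70 - 19)*N(8) + C(-10, 8) = (70 - 19)*√(5 + 8^(-½)) + (3 - 1*8) = 51*√(5 + √2/4) + (3 - 8) = 51*√(5 + √2/4) - 5 = -5 + 51*√(5 + √2/4)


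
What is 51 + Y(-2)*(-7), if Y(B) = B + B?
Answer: 79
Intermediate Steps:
Y(B) = 2*B
51 + Y(-2)*(-7) = 51 + (2*(-2))*(-7) = 51 - 4*(-7) = 51 + 28 = 79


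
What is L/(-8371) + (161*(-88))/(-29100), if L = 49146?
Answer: -327887068/60899025 ≈ -5.3841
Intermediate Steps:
L/(-8371) + (161*(-88))/(-29100) = 49146/(-8371) + (161*(-88))/(-29100) = 49146*(-1/8371) - 14168*(-1/29100) = -49146/8371 + 3542/7275 = -327887068/60899025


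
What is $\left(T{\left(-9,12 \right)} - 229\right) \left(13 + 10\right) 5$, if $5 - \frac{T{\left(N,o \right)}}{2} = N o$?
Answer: $-345$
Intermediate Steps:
$T{\left(N,o \right)} = 10 - 2 N o$
$\left(T{\left(-9,12 \right)} - 229\right) \left(13 + 10\right) 5 = \left(\left(10 - \left(-18\right) 12\right) - 229\right) \left(13 + 10\right) 5 = \left(\left(10 + 216\right) - 229\right) 23 \cdot 5 = \left(226 - 229\right) 115 = \left(-3\right) 115 = -345$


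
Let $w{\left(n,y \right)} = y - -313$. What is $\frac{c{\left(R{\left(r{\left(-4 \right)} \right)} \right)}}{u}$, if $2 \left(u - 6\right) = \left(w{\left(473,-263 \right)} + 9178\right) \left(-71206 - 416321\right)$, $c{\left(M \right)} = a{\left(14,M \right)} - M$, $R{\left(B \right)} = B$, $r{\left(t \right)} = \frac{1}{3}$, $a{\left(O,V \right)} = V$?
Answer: $0$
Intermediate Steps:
$r{\left(t \right)} = \frac{1}{3}$
$w{\left(n,y \right)} = 313 + y$ ($w{\left(n,y \right)} = y + 313 = 313 + y$)
$c{\left(M \right)} = 0$ ($c{\left(M \right)} = M - M = 0$)
$u = -2249449572$ ($u = 6 + \frac{\left(\left(313 - 263\right) + 9178\right) \left(-71206 - 416321\right)}{2} = 6 + \frac{\left(50 + 9178\right) \left(-487527\right)}{2} = 6 + \frac{9228 \left(-487527\right)}{2} = 6 + \frac{1}{2} \left(-4498899156\right) = 6 - 2249449578 = -2249449572$)
$\frac{c{\left(R{\left(r{\left(-4 \right)} \right)} \right)}}{u} = \frac{0}{-2249449572} = 0 \left(- \frac{1}{2249449572}\right) = 0$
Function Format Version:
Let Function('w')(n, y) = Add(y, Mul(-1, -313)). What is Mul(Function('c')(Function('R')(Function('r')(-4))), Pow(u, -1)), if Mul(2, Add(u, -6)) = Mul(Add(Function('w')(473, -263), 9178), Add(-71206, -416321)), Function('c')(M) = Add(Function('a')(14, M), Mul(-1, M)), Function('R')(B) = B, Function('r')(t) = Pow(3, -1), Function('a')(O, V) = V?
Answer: 0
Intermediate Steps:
Function('r')(t) = Rational(1, 3)
Function('w')(n, y) = Add(313, y) (Function('w')(n, y) = Add(y, 313) = Add(313, y))
Function('c')(M) = 0 (Function('c')(M) = Add(M, Mul(-1, M)) = 0)
u = -2249449572 (u = Add(6, Mul(Rational(1, 2), Mul(Add(Add(313, -263), 9178), Add(-71206, -416321)))) = Add(6, Mul(Rational(1, 2), Mul(Add(50, 9178), -487527))) = Add(6, Mul(Rational(1, 2), Mul(9228, -487527))) = Add(6, Mul(Rational(1, 2), -4498899156)) = Add(6, -2249449578) = -2249449572)
Mul(Function('c')(Function('R')(Function('r')(-4))), Pow(u, -1)) = Mul(0, Pow(-2249449572, -1)) = Mul(0, Rational(-1, 2249449572)) = 0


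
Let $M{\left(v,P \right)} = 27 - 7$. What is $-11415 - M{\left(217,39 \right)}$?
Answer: $-11435$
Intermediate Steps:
$M{\left(v,P \right)} = 20$
$-11415 - M{\left(217,39 \right)} = -11415 - 20 = -11435$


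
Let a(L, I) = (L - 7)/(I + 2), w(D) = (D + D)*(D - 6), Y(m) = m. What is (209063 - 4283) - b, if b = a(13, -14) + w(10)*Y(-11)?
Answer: 411321/2 ≈ 2.0566e+5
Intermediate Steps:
w(D) = 2*D*(-6 + D) (w(D) = (2*D)*(-6 + D) = 2*D*(-6 + D))
a(L, I) = (-7 + L)/(2 + I)
b = -1761/2 (b = (-7 + 13)/(2 - 14) + (2*10*(-6 + 10))*(-11) = 6/(-12) + (2*10*4)*(-11) = -1/12*6 + 80*(-11) = -1/2 - 880 = -1761/2 ≈ -880.50)
(209063 - 4283) - b = (209063 - 4283) - 1*(-1761/2) = 204780 + 1761/2 = 411321/2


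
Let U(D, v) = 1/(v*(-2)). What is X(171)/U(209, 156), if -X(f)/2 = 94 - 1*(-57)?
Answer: 94224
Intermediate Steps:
X(f) = -302 (X(f) = -2*(94 - 1*(-57)) = -2*(94 + 57) = -2*151 = -302)
U(D, v) = -1/(2*v) (U(D, v) = 1/(-2*v) = -1/(2*v))
X(171)/U(209, 156) = -302/((-1/2/156)) = -302/((-1/2*1/156)) = -302/(-1/312) = -302*(-312) = 94224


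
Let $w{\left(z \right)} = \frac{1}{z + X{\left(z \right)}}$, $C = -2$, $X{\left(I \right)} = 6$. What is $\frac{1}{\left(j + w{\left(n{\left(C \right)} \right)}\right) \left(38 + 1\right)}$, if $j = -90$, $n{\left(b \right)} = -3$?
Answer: $- \frac{1}{3497} \approx -0.00028596$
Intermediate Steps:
$w{\left(z \right)} = \frac{1}{6 + z}$ ($w{\left(z \right)} = \frac{1}{z + 6} = \frac{1}{6 + z}$)
$\frac{1}{\left(j + w{\left(n{\left(C \right)} \right)}\right) \left(38 + 1\right)} = \frac{1}{\left(-90 + \frac{1}{6 - 3}\right) \left(38 + 1\right)} = \frac{1}{\left(-90 + \frac{1}{3}\right) 39} = \frac{1}{\left(- \frac{269}{3}\right) 39} = \frac{1}{-3497} = - \frac{1}{3497}$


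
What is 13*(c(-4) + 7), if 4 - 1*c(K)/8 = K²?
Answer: -1157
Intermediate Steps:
c(K) = 32 - 8*K²
13*(c(-4) + 7) = 13*((32 - 8*(-4)²) + 7) = 13*((32 - 8*16) + 7) = 13*((32 - 128) + 7) = 13*(-96 + 7) = 13*(-89) = -1157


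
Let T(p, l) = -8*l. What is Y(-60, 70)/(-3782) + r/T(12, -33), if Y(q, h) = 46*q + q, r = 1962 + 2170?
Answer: 2046463/124806 ≈ 16.397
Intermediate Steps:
r = 4132
Y(q, h) = 47*q
Y(-60, 70)/(-3782) + r/T(12, -33) = (47*(-60))/(-3782) + 4132/((-8*(-33))) = -2820*(-1/3782) + 4132/264 = 1410/1891 + 4132*(1/264) = 1410/1891 + 1033/66 = 2046463/124806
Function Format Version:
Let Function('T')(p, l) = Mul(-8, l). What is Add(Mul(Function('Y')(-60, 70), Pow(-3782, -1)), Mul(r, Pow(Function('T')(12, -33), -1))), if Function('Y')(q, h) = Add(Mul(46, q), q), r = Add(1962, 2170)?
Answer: Rational(2046463, 124806) ≈ 16.397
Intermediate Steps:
r = 4132
Function('Y')(q, h) = Mul(47, q)
Add(Mul(Function('Y')(-60, 70), Pow(-3782, -1)), Mul(r, Pow(Function('T')(12, -33), -1))) = Add(Mul(Mul(47, -60), Pow(-3782, -1)), Mul(4132, Pow(Mul(-8, -33), -1))) = Add(Mul(-2820, Rational(-1, 3782)), Mul(4132, Pow(264, -1))) = Add(Rational(1410, 1891), Mul(4132, Rational(1, 264))) = Add(Rational(1410, 1891), Rational(1033, 66)) = Rational(2046463, 124806)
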